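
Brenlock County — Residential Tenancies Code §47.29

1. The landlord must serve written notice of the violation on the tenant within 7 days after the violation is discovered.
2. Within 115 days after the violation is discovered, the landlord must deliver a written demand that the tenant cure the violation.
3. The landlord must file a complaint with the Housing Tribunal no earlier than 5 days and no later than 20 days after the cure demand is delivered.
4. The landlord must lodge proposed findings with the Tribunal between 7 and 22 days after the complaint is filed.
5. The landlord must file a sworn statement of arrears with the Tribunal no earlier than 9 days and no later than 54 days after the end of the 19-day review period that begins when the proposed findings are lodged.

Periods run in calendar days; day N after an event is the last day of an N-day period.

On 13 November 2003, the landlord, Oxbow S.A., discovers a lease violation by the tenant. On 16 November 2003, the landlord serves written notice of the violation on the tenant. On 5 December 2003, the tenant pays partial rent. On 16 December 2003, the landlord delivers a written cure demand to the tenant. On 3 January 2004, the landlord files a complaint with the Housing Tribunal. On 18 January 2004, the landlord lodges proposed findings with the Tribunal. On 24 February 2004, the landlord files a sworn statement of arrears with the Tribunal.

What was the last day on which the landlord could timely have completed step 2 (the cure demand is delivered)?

Step 2 runs from 13 November 2003, when the violation is discovered. 115 days after 13 November 2003 is 7 March 2004.

7 March 2004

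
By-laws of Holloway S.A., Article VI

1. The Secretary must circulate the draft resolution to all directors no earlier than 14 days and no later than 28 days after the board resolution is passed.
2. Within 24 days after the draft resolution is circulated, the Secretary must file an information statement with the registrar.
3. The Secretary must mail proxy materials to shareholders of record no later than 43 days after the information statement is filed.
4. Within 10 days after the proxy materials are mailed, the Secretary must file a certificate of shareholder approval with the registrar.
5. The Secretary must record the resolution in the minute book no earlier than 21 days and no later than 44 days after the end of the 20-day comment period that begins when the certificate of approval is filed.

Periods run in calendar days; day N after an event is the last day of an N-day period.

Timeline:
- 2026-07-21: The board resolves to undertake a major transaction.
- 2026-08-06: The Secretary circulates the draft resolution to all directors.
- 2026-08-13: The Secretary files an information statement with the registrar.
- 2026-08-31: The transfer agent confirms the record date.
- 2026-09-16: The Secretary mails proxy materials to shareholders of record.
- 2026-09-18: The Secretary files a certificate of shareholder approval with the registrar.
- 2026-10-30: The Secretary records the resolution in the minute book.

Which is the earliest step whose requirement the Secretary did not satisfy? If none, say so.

None — every step was satisfied

Step 1 — 14 and 28 days from 2026-07-21 (when the board resolution is passed) are 2026-08-04 and 2026-08-18 respectively; done 2026-08-06 — within the window.
Step 2 — counting 24 days from 2026-08-06 (when the draft resolution is circulated) gives a deadline of 2026-08-30; completed 2026-08-13, before the deadline.
Step 3 — counting 43 days from 2026-08-13 (when the information statement is filed) gives a deadline of 2026-09-25; completed 2026-09-16, before the deadline.
Step 4 — counting 10 days from 2026-09-16 (when the proxy materials are mailed) gives a deadline of 2026-09-26; completed 2026-09-18, before the deadline.
Step 5 — 21 and 44 days from 2026-10-08 (end of the 20-day comment period, which began when the certificate of approval is filed on 2026-09-18) are 2026-10-29 and 2026-11-21 respectively; 2026-10-30 falls inside that range.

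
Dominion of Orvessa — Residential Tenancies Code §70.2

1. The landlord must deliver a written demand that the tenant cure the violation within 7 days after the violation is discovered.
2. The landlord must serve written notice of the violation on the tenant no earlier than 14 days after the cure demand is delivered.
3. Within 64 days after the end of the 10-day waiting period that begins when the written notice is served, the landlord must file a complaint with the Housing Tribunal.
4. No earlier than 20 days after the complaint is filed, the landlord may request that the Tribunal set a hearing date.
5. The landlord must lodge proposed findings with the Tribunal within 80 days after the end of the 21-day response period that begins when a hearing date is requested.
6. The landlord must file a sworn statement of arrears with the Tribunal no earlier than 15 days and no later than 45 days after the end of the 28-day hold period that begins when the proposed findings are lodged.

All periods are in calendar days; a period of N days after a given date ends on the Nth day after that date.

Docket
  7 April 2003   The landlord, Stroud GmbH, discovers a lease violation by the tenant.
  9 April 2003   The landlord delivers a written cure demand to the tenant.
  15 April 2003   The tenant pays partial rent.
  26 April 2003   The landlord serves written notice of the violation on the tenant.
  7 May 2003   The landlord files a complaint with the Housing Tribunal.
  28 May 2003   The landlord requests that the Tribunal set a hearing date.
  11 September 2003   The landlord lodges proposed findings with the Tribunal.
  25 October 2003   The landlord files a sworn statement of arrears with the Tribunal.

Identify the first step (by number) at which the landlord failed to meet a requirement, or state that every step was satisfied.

Step 5

(1) due by 7 April 2003 + 7 days = 14 April 2003; done 9 April 2003 — timely.
(2) permitted from 9 April 2003 + 14 days = 23 April 2003 onward; done 26 April 2003, after the minimum wait.
(3) due by 6 May 2003 + 64 days = 9 July 2003; completed 7 May 2003, before the deadline.
(4) permitted from 7 May 2003 + 20 days = 27 May 2003 onward; done 28 May 2003, after the minimum wait.
(5) due by 18 June 2003 + 80 days = 6 September 2003; not done until 11 September 2003, 5 days after the deadline.
Later steps need not be reached.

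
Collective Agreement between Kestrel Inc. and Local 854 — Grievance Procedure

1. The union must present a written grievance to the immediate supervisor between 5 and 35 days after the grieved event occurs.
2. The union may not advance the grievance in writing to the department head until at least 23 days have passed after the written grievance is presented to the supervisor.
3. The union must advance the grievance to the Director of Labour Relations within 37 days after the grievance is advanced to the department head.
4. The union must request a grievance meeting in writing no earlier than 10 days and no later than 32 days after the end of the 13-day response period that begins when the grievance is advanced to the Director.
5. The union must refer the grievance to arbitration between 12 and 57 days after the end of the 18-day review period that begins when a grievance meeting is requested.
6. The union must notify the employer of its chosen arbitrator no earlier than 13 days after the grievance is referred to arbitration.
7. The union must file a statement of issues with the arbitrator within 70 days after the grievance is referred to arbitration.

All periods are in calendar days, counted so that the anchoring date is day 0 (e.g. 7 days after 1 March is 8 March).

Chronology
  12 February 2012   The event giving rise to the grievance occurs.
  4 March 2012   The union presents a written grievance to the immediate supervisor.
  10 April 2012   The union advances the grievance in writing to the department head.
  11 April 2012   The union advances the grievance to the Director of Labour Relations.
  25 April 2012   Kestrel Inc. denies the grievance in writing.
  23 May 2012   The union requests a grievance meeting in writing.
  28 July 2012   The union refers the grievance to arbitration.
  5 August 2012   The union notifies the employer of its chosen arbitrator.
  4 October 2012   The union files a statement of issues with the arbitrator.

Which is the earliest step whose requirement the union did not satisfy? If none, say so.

Step 6

Step 1: the window is 5–35 days after 12 February 2012 (when the grieved event occurs), so 17 February 2012 through 18 March 2012; done 4 March 2012 — within the window.
Step 2: the earliest permitted date is 23 days after 4 March 2012 (when the written grievance is presented to the supervisor), i.e. 27 March 2012; done 10 April 2012, after the minimum wait.
Step 3: 37 days after 10 April 2012 (when the grievance is advanced to the department head) is 17 May 2012; done 11 April 2012 — timely.
Step 4: the window is 10–32 days after 24 April 2012 (end of the 13-day response period, which began when the grievance is advanced to the Director on 11 April 2012), so 4 May 2012 through 26 May 2012; 23 May 2012 falls inside that range.
Step 5: the window is 12–57 days after 10 June 2012 (end of the 18-day review period, which began when a grievance meeting is requested on 23 May 2012), so 22 June 2012 through 6 August 2012; 28 July 2012 falls inside that range.
Step 6: the earliest permitted date is 13 days after 28 July 2012 (when the grievance is referred to arbitration), i.e. 10 August 2012; acted on 5 August 2012, 5 days prematurely.
The procedure was therefore not followed at step 6.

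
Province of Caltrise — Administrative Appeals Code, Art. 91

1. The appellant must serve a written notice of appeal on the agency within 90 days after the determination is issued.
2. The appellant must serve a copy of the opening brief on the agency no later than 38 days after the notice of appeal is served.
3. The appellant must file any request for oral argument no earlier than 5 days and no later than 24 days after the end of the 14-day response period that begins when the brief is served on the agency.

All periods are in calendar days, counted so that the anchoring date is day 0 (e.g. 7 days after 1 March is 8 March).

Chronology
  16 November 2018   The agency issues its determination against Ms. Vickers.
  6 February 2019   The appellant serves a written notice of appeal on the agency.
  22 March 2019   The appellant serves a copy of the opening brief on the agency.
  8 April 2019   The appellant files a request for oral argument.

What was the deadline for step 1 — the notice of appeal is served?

14 February 2019

Step 1 runs from 16 November 2018, when the determination is issued. 90 days after 16 November 2018 is 14 February 2019.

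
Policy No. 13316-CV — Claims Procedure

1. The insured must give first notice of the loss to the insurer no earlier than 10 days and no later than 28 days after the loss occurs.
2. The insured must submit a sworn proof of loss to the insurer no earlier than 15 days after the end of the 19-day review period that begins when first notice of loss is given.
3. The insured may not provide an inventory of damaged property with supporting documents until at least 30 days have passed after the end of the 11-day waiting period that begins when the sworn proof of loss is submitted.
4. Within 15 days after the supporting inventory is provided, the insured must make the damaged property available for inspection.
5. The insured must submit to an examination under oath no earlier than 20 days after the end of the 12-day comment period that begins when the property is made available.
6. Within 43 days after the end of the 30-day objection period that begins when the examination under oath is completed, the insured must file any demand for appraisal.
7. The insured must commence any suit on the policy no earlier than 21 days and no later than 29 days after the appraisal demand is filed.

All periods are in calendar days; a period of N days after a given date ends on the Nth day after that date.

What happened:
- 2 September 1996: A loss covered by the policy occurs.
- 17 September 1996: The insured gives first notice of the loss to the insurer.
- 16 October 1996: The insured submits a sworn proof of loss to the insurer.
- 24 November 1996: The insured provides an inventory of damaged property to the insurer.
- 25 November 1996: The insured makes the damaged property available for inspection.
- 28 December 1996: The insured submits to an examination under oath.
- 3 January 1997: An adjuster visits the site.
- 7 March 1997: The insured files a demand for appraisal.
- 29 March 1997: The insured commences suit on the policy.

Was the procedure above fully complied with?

Step 1: the window is 10–28 days after 2 September 1996 (when the loss occurs), so 12 September 1996 through 30 September 1996; done 17 September 1996 — within the window.
Step 2: the earliest permitted date is 15 days after 6 October 1996 (end of the 19-day review period, which began when first notice of loss is given on 17 September 1996), i.e. 21 October 1996; 16 October 1996 is 5 days before the earliest permitted date.

No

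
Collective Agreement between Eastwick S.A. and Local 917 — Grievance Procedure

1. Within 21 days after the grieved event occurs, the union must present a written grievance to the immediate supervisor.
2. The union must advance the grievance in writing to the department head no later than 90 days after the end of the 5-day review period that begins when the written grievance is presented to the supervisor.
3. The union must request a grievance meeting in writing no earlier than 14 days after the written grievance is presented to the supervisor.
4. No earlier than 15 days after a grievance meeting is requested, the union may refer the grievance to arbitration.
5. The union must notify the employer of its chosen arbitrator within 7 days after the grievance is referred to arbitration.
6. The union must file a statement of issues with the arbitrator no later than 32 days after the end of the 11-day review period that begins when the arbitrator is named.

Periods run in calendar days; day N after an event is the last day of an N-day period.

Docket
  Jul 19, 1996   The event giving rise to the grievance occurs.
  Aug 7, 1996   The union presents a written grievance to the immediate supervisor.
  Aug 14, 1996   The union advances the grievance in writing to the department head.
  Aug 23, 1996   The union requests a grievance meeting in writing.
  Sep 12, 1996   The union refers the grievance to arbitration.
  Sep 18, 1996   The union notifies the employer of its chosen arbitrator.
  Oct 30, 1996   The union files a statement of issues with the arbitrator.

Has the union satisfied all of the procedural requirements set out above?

Yes

Step 1 — counting 21 days from Jul 19, 1996 (when the grieved event occurs) gives a deadline of Aug 9, 1996; completed Aug 7, 1996, before the deadline.
Step 2 — counting 90 days from Aug 12, 1996 (end of the 5-day review period, which began when the written grievance is presented to the supervisor on Aug 7, 1996) gives a deadline of Nov 10, 1996; done Aug 14, 1996 — timely.
Step 3 — must wait 14 days from Aug 7, 1996 (when the written grievance is presented to the supervisor), so not before Aug 21, 1996; done Aug 23, 1996 — permitted.
Step 4 — must wait 15 days from Aug 23, 1996 (when a grievance meeting is requested), so not before Sep 7, 1996; Sep 12, 1996 is on or after that date.
Step 5 — counting 7 days from Sep 12, 1996 (when the grievance is referred to arbitration) gives a deadline of Sep 19, 1996; Sep 18, 1996 is within that limit.
Step 6 — counting 32 days from Sep 29, 1996 (end of the 11-day review period, which began when the arbitrator is named on Sep 18, 1996) gives a deadline of Oct 31, 1996; done Oct 30, 1996 — timely.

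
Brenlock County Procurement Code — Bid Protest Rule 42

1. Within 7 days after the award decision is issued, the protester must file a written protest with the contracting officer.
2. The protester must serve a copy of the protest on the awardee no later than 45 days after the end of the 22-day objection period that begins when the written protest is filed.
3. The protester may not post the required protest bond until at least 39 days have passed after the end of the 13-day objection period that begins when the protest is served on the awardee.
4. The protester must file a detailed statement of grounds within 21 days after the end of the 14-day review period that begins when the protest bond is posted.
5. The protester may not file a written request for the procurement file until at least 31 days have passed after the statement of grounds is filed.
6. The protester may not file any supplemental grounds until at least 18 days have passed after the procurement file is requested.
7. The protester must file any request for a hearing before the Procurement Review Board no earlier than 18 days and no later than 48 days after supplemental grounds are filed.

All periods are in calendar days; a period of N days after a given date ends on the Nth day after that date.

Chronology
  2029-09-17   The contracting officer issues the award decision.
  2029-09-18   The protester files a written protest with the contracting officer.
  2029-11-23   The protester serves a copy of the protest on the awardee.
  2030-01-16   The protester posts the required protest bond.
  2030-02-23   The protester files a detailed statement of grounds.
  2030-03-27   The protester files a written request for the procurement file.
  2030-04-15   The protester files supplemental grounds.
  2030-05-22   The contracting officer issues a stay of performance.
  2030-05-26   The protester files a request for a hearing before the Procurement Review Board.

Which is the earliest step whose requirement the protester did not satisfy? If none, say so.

Step 1: 7 days after 2029-09-17 (when the award decision is issued) is 2029-09-24; 2029-09-18 is within that limit.
Step 2: 45 days after 2029-10-10 (end of the 22-day objection period, which began when the written protest is filed on 2029-09-18) is 2029-11-24; completed 2029-11-23, before the deadline.
Step 3: the earliest permitted date is 39 days after 2029-12-06 (end of the 13-day objection period, which began when the protest is served on the awardee on 2029-11-23), i.e. 2030-01-14; done 2030-01-16 — permitted.
Step 4: 21 days after 2030-01-30 (end of the 14-day review period, which began when the protest bond is posted on 2030-01-16) is 2030-02-20; not done until 2030-02-23, 3 days after the deadline.
The procedure was therefore not followed at step 4.

Step 4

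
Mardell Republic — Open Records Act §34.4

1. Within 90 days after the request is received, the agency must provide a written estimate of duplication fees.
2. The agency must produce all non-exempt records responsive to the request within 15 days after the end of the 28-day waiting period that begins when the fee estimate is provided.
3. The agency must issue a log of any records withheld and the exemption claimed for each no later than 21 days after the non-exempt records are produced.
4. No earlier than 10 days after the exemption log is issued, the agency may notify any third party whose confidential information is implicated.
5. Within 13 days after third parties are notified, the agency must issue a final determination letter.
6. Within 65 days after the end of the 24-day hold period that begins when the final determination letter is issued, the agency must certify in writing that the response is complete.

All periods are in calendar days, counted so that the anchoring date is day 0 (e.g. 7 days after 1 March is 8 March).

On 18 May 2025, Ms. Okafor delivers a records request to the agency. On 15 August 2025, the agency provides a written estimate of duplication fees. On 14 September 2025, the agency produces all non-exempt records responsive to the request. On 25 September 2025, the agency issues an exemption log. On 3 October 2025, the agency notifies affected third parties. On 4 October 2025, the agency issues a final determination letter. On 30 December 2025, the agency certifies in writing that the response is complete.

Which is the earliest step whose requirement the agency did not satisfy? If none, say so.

Step 4

Step 1: 90 days after 18 May 2025 (when the request is received) is 16 August 2025; completed 15 August 2025, before the deadline.
Step 2: 15 days after 12 September 2025 (end of the 28-day waiting period, which began when the fee estimate is provided on 15 August 2025) is 27 September 2025; 14 September 2025 is within that limit.
Step 3: 21 days after 14 September 2025 (when the non-exempt records are produced) is 5 October 2025; 25 September 2025 is within that limit.
Step 4: the earliest permitted date is 10 days after 25 September 2025 (when the exemption log is issued), i.e. 5 October 2025; 3 October 2025 is 2 days before the earliest permitted date.
Later steps need not be reached.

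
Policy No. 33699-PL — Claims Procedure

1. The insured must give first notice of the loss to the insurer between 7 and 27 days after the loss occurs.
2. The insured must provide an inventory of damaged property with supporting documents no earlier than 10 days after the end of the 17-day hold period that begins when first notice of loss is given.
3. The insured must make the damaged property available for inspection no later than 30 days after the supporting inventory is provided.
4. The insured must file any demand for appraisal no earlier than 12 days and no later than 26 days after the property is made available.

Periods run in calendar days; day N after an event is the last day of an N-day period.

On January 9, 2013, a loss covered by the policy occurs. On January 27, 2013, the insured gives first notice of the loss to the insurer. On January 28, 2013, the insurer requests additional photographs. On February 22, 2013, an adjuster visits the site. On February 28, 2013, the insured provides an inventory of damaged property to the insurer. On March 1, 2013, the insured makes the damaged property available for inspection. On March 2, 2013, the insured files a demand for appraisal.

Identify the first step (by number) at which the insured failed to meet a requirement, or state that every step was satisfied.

Step 4

(1) the permitted window runs from January 9, 2013 + 7 = January 16, 2013 to January 9, 2013 + 27 = February 5, 2013; done January 27, 2013, which is between those dates.
(2) permitted from February 13, 2013 + 10 days = February 23, 2013 onward; done February 28, 2013 — permitted.
(3) due by February 28, 2013 + 30 days = March 30, 2013; March 1, 2013 is within that limit.
(4) the permitted window runs from March 1, 2013 + 12 = March 13, 2013 to March 1, 2013 + 26 = March 27, 2013; March 2, 2013 is 11 days too early.
No need to go further; step 4 was not satisfied.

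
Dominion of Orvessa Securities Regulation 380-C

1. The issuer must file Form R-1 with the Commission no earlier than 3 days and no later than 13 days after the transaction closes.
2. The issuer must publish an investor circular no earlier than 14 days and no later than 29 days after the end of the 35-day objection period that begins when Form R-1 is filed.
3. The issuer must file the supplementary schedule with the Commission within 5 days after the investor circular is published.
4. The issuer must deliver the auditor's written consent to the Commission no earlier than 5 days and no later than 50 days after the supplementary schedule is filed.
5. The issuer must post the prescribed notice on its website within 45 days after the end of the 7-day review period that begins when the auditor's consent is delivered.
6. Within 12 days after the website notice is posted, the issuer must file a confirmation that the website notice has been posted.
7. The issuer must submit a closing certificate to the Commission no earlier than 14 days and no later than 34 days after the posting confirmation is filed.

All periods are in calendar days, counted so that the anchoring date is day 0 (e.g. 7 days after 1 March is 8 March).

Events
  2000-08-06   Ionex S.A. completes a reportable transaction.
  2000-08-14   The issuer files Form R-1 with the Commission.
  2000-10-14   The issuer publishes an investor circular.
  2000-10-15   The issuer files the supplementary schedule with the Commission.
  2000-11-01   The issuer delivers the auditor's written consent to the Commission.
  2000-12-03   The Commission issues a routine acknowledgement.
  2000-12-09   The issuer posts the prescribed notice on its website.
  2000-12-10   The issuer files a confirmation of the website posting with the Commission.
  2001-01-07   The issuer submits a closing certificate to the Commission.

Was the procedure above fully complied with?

Yes

Step 1: the window is 3–13 days after 2000-08-06 (when the transaction closes), so 2000-08-09 through 2000-08-19; done 2000-08-14, which is between those dates.
Step 2: the window is 14–29 days after 2000-09-18 (end of the 35-day objection period, which began when Form R-1 is filed on 2000-08-14), so 2000-10-02 through 2000-10-17; done 2000-10-14 — within the window.
Step 3: 5 days after 2000-10-14 (when the investor circular is published) is 2000-10-19; 2000-10-15 is within that limit.
Step 4: the window is 5–50 days after 2000-10-15 (when the supplementary schedule is filed), so 2000-10-20 through 2000-12-04; 2000-11-01 falls inside that range.
Step 5: 45 days after 2000-11-08 (end of the 7-day review period, which began when the auditor's consent is delivered on 2000-11-01) is 2000-12-23; completed 2000-12-09, before the deadline.
Step 6: 12 days after 2000-12-09 (when the website notice is posted) is 2000-12-21; done 2000-12-10 — timely.
Step 7: the window is 14–34 days after 2000-12-10 (when the posting confirmation is filed), so 2000-12-24 through 2001-01-13; done 2001-01-07 — within the window.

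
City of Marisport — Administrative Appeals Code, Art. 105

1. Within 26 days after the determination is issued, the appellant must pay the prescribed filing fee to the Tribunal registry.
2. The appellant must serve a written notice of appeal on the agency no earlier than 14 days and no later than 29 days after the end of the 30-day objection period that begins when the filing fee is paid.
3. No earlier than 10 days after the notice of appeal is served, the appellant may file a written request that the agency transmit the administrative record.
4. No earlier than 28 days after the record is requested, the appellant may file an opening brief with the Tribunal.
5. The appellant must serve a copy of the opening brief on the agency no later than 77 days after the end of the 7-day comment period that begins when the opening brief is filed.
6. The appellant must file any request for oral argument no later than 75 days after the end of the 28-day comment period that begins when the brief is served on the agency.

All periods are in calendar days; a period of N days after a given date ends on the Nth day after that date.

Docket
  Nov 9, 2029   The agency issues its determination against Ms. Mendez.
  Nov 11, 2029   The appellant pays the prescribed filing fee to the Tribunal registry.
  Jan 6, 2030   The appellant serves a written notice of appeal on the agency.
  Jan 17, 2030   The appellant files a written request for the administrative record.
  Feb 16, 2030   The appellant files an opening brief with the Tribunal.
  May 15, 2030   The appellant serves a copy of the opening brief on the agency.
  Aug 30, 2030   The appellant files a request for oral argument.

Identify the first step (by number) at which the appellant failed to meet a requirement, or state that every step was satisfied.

(1) due by Nov 9, 2029 + 26 days = Dec 5, 2029; Nov 11, 2029 is within that limit.
(2) the permitted window runs from Dec 11, 2029 + 14 = Dec 25, 2029 to Dec 11, 2029 + 29 = Jan 9, 2030; done Jan 6, 2030, which is between those dates.
(3) permitted from Jan 6, 2030 + 10 days = Jan 16, 2030 onward; done Jan 17, 2030, after the minimum wait.
(4) permitted from Jan 17, 2030 + 28 days = Feb 14, 2030 onward; done Feb 16, 2030 — permitted.
(5) due by Feb 23, 2030 + 77 days = May 11, 2030; done May 15, 2030 — 4 days late.

Step 5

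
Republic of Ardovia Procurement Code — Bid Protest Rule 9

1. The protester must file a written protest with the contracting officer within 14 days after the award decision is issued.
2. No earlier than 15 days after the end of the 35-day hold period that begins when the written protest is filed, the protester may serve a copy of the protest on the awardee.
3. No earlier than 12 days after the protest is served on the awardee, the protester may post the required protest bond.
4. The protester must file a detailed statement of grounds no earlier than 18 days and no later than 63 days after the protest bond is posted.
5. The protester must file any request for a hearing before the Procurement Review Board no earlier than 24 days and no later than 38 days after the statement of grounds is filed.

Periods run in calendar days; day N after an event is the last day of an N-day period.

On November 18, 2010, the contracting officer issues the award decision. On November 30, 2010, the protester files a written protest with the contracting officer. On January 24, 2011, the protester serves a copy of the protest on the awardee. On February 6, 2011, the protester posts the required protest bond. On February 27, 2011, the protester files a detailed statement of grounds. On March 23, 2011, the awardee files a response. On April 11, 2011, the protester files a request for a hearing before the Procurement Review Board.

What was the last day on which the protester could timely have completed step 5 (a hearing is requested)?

Step 5 runs from February 27, 2011, when the statement of grounds is filed. The window is 24–38 days after February 27, 2011; it closes on April 6, 2011.

April 6, 2011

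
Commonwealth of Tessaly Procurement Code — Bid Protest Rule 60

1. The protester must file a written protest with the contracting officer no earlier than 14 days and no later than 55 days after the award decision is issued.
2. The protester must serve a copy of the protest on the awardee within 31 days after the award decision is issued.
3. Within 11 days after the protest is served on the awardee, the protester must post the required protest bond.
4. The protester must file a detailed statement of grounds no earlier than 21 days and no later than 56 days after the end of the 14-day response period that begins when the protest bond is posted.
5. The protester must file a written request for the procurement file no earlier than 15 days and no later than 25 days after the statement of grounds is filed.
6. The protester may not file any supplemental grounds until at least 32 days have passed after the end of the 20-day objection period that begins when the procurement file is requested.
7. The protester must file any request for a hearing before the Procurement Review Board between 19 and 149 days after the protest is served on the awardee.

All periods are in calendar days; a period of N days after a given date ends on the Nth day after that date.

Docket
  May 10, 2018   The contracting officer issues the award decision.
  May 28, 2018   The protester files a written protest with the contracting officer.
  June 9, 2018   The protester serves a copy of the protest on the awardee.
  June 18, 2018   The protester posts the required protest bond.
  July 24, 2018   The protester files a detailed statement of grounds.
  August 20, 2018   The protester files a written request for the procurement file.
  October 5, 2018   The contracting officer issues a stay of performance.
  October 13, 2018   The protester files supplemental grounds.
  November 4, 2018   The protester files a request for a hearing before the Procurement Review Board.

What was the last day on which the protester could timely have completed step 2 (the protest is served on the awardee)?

June 10, 2018

Step 2 runs from May 10, 2018, when the award decision is issued. 31 days after May 10, 2018 is June 10, 2018.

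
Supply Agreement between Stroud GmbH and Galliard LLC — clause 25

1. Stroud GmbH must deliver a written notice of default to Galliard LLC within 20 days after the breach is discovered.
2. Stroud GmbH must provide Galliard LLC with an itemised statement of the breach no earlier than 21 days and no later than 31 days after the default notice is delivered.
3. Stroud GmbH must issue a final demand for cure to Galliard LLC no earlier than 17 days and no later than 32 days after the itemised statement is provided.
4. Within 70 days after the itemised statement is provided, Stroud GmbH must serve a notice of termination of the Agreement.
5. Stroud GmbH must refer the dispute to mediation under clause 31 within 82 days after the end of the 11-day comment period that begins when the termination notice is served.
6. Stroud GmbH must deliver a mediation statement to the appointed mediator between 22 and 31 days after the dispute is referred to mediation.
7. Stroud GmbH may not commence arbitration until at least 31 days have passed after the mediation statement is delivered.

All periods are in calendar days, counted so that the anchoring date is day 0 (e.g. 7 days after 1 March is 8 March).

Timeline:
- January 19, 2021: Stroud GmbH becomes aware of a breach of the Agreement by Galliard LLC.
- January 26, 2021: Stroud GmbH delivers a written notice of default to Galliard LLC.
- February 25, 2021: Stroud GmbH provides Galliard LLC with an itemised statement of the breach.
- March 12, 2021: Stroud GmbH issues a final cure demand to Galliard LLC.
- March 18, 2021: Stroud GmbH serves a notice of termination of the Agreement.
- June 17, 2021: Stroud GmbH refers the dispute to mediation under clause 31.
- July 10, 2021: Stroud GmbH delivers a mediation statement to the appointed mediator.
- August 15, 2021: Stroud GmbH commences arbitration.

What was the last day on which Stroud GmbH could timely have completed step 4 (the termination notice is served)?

May 6, 2021

Step 4 runs from February 25, 2021, when the itemised statement is provided. 70 days after February 25, 2021 is May 6, 2021.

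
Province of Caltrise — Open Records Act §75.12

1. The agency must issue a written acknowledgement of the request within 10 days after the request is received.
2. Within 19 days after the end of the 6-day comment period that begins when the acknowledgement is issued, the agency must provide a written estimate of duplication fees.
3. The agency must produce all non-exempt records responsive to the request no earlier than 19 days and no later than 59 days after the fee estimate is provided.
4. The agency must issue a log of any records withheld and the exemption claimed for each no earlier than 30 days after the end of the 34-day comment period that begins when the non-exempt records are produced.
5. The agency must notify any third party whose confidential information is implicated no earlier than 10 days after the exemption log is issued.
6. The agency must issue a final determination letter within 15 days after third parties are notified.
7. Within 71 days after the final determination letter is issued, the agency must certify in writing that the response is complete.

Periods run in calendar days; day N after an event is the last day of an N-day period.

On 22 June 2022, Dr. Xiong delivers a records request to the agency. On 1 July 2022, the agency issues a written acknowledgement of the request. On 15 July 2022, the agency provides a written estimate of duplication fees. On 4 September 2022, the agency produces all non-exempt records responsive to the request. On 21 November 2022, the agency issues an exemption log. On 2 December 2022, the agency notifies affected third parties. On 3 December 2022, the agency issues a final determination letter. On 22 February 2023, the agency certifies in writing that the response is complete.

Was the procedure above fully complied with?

No

Step 1: 10 days after 22 June 2022 (when the request is received) is 2 July 2022; 1 July 2022 is within that limit.
Step 2: 19 days after 7 July 2022 (end of the 6-day comment period, which began when the acknowledgement is issued on 1 July 2022) is 26 July 2022; completed 15 July 2022, before the deadline.
Step 3: the window is 19–59 days after 15 July 2022 (when the fee estimate is provided), so 3 August 2022 through 12 September 2022; 4 September 2022 falls inside that range.
Step 4: the earliest permitted date is 30 days after 8 October 2022 (end of the 34-day comment period, which began when the non-exempt records are produced on 4 September 2022), i.e. 7 November 2022; 21 November 2022 is on or after that date.
Step 5: the earliest permitted date is 10 days after 21 November 2022 (when the exemption log is issued), i.e. 1 December 2022; 2 December 2022 is on or after that date.
Step 6: 15 days after 2 December 2022 (when third parties are notified) is 17 December 2022; done 3 December 2022 — timely.
Step 7: 71 days after 3 December 2022 (when the final determination letter is issued) is 12 February 2023; not done until 22 February 2023, 10 days after the deadline.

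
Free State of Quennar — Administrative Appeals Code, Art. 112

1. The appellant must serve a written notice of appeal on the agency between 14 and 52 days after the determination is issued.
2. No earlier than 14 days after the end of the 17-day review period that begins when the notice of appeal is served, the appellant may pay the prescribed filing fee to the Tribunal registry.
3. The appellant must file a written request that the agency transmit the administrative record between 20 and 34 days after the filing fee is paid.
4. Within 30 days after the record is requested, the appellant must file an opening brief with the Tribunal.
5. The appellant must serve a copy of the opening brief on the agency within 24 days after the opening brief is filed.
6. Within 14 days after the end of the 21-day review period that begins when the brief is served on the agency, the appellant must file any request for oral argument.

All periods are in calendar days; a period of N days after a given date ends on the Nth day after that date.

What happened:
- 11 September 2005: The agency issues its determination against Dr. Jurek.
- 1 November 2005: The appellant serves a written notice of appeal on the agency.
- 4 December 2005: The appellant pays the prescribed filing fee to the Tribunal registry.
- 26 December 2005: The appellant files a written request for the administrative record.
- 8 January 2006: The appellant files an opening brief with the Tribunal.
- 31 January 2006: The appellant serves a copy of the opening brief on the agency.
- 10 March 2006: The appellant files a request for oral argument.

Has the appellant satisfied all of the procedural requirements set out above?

No

Step 1 — 14 and 52 days from 11 September 2005 (when the determination is issued) are 25 September 2005 and 2 November 2005 respectively; 1 November 2005 falls inside that range.
Step 2 — must wait 14 days from 18 November 2005 (end of the 17-day review period, which began when the notice of appeal is served on 1 November 2005), so not before 2 December 2005; 4 December 2005 is on or after that date.
Step 3 — 20 and 34 days from 4 December 2005 (when the filing fee is paid) are 24 December 2005 and 7 January 2006 respectively; done 26 December 2005, which is between those dates.
Step 4 — counting 30 days from 26 December 2005 (when the record is requested) gives a deadline of 25 January 2006; done 8 January 2006 — timely.
Step 5 — counting 24 days from 8 January 2006 (when the opening brief is filed) gives a deadline of 1 February 2006; done 31 January 2006 — timely.
Step 6 — counting 14 days from 21 February 2006 (end of the 21-day review period, which began when the brief is served on the agency on 31 January 2006) gives a deadline of 7 March 2006; done 10 March 2006 — 3 days late.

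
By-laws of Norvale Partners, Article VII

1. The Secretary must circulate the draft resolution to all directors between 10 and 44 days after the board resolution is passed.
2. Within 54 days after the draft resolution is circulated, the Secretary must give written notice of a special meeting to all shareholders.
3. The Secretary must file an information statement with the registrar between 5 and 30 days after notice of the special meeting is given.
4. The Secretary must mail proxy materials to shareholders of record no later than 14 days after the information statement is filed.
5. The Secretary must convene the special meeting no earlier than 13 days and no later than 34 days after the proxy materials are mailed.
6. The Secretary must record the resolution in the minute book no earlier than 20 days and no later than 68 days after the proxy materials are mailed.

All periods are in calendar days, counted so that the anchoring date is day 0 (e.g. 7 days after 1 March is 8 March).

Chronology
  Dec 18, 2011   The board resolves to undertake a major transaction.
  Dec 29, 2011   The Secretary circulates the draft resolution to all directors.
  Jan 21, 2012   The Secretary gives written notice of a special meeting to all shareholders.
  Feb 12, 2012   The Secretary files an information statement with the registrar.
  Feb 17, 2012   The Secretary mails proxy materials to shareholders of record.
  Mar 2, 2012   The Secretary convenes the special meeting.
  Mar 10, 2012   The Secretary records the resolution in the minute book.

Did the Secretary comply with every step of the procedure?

Yes

(1) the permitted window runs from Dec 18, 2011 + 10 = Dec 28, 2011 to Dec 18, 2011 + 44 = Jan 31, 2012; done Dec 29, 2011, which is between those dates.
(2) due by Dec 29, 2011 + 54 days = Feb 21, 2012; done Jan 21, 2012 — timely.
(3) the permitted window runs from Jan 21, 2012 + 5 = Jan 26, 2012 to Jan 21, 2012 + 30 = Feb 20, 2012; done Feb 12, 2012 — within the window.
(4) due by Feb 12, 2012 + 14 days = Feb 26, 2012; completed Feb 17, 2012, before the deadline.
(5) the permitted window runs from Feb 17, 2012 + 13 = Mar 1, 2012 to Feb 17, 2012 + 34 = Mar 22, 2012; Mar 2, 2012 falls inside that range.
(6) the permitted window runs from Feb 17, 2012 + 20 = Mar 8, 2012 to Feb 17, 2012 + 68 = Apr 25, 2012; done Mar 10, 2012, which is between those dates.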